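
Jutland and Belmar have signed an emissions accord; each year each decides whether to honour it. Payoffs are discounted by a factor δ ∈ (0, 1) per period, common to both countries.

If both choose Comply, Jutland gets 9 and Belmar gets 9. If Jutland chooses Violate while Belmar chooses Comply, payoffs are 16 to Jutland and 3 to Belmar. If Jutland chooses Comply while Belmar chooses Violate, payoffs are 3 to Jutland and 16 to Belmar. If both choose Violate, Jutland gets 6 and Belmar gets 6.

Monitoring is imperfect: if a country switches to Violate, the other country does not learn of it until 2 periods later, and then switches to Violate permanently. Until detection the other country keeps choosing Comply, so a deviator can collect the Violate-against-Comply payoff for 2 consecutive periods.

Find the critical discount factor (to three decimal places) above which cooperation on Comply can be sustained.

The best deviation is to choose Violate for all 2 undetected periods, earning 16 each, then 6 forever once detected.
Deviation value: 16(1−δ^2)/(1−δ) + 6δ^2/(1−δ); cooperation value: 9/(1−δ).
IC: 9 ≥ 16(1−δ^2) + 6δ^2 = 16 − 10δ^2.
So δ^2 ≥ 7/10, giving δ ≥ (7/10)^(1/2) ≈ 0.837.

0.837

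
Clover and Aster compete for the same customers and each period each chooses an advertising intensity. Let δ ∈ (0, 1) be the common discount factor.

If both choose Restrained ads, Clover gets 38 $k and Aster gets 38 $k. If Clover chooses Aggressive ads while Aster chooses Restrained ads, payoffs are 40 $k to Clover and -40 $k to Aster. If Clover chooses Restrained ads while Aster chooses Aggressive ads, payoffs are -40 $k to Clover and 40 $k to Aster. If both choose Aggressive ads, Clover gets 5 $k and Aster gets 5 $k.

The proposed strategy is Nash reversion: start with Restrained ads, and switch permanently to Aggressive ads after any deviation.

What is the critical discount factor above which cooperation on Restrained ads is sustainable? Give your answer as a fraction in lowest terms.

One-period gain from deviating is 40 − 38 = 2. The loss is 38 − 5 = 33 in every subsequent period, with present value 33·δ/(1−δ).
Deviation is unprofitable when 33·δ/(1−δ) ≥ 2, i.e. δ/(1−δ) ≥ 2/33.
Equivalently δ ≥ 2/(2+33) = 2/35.

2/35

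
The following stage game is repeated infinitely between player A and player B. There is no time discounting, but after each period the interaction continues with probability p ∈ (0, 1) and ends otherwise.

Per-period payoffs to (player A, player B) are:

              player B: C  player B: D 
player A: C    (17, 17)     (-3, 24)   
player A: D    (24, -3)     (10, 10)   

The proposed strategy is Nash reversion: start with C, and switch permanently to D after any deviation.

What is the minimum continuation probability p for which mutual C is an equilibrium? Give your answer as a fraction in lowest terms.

1/2

With no time discounting, the continuation probability p plays the role of the discount factor.
Grim-trigger IC: 17/(1−p) ≥ 24 + 10p/(1−p) ⇒ p ≥ (24−17)/(24−10) = 1/2.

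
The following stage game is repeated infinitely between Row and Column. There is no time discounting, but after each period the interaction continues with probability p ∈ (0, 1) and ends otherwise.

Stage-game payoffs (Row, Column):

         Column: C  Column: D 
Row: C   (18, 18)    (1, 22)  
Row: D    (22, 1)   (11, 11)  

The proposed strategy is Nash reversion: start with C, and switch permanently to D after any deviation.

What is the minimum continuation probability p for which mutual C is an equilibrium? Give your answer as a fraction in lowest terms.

4/11

Expected cooperation value is 18 + p·18 + p²·18 + … = 18/(1−p); deviation gives 22 + p·11/(1−p).
18 ≥ 22(1−p) + 11p ⇒ 11p ≥ 4 ⇒ p ≥ 4/11.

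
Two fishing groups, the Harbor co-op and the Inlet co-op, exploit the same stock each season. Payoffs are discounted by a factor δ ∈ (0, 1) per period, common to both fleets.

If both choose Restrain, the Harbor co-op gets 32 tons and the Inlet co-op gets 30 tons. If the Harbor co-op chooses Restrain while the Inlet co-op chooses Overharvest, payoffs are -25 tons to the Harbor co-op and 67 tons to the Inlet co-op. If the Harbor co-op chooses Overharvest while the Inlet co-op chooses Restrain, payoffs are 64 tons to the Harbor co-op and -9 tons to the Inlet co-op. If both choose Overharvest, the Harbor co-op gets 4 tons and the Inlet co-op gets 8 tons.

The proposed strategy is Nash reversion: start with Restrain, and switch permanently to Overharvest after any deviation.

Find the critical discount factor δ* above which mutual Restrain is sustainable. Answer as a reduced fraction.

the Harbor co-op: cooperation gives 32 each period; deviation gives 64 once then 4 forever.
  32/(1−δ) ≥ 64 + 4δ/(1−δ) ⇒ δ ≥ 32/60 = 8/15.
the Inlet co-op: cooperation gives 30 each period; deviation gives 67 once then 8 forever.
  δ ≥ 37/59.
Both must hold, so the binding constraint is the Inlet co-op's: δ ≥ 37/59.

37/59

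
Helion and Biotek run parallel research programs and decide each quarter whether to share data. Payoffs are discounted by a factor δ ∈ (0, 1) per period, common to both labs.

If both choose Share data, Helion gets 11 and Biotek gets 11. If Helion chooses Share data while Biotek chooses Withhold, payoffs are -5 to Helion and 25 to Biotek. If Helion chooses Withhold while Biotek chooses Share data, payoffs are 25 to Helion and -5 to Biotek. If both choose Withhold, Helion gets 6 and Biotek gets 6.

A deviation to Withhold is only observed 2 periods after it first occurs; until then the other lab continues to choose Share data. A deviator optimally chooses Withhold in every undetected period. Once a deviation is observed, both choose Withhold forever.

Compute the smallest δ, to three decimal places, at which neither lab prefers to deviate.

Deviating for the 2 undetected periods gains 25−11 = 14 per period over cooperation, then loses 11−6 = 5 per period forever once punishment starts.
Gain: 14(1 + δ + … + δ^1); loss: 5·δ^2/(1−δ).
No profitable deviation ⇔ 14(1−δ^2) ≤ 5·δ^2, i.e. δ^2 ≥ 14/(14+5) = 14/19.
Hence δ ≥ (14/19)^(1/2) ≈ 0.858.

0.858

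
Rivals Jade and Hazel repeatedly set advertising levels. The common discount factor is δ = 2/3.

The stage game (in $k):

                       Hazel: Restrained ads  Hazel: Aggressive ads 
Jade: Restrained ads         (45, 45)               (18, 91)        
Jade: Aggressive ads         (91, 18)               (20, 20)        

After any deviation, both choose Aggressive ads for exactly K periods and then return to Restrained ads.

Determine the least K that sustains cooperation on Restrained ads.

IC: δ(1−δ^K)/(1−δ) ≥ (91−45)/(45−20) = 46/25.
With δ = 2/3: need 1 − δ^K ≥ 46/25·(1−2/3)/(2/3), i.e. δ^K ≤ 0.0800.
Since (2/3)^6 = 0.0878 and (2/3)^7 = 0.0585, the smallest such K is 7.

7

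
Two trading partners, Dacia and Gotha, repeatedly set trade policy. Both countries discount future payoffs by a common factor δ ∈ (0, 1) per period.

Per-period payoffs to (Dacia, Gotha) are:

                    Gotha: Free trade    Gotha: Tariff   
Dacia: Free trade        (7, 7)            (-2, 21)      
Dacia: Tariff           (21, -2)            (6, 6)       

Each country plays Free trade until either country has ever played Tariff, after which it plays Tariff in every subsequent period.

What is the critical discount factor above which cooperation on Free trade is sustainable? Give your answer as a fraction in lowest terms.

Under grim trigger the critical discount factor is (T−C)/(T−P) with T = 21, C = 7, P = 6.
δ* = (21−7)/(21−6) = 14/15.

14/15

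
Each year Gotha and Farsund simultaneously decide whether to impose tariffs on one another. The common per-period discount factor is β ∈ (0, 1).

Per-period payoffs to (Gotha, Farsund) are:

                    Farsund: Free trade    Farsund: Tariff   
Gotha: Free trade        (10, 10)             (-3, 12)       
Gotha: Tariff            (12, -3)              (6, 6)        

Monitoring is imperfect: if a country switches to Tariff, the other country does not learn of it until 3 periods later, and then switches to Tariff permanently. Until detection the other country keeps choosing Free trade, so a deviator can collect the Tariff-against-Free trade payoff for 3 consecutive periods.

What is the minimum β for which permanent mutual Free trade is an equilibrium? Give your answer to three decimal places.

A deviator earns 12 for 3 periods, then 6 forever; cooperating earns 10 forever. Multiplying the IC by (1−β):
10 ≥ 12(1−β^3) + 6β^3, so 6·β^3 ≥ 2 and β^3 ≥ 1/3.
β ≥ (1/3)^(1/3) ≈ 0.693.

0.693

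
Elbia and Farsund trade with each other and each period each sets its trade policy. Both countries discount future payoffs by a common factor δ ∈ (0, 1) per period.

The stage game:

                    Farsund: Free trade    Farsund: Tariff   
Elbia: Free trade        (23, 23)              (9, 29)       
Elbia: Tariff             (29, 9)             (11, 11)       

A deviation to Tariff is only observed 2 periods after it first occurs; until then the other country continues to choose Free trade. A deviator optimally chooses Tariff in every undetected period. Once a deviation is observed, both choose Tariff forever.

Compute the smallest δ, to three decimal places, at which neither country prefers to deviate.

A deviator earns 29 for 2 periods, then 11 forever; cooperating earns 23 forever. Multiplying the IC by (1−δ):
23 ≥ 29(1−δ^2) + 11δ^2, so 18·δ^2 ≥ 6 and δ^2 ≥ 1/3.
δ ≥ (1/3)^(1/2) ≈ 0.577.

0.577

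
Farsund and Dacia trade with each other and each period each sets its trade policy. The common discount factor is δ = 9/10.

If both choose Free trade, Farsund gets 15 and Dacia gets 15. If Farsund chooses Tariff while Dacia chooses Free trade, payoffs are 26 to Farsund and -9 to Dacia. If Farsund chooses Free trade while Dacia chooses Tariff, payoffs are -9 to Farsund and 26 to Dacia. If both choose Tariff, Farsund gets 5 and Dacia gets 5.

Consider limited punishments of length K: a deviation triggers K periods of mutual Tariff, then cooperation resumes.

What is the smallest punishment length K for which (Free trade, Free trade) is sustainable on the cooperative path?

2

No profitable deviation requires (15−5)(δ+…+δ^K) ≥ 26−15, i.e. δ+…+δ^K ≥ 11/10 ≈ 1.1000.
With δ = 9/10, the partial sums are K=1: 0.9000, K=2: 1.7100.
K = 2 is the first length at which the sum reaches 1.1000.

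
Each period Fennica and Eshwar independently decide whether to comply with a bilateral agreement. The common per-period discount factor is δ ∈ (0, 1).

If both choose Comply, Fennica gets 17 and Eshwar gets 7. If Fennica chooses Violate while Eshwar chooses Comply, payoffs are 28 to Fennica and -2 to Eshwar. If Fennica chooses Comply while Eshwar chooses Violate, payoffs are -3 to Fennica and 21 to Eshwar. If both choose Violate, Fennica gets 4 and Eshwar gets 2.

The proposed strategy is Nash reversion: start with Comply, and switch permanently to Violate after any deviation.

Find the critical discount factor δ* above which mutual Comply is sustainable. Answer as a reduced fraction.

For Fennica: deviation gain 28−17 = 11, per-period punishment loss 17−4 = 13. IC gives δ ≥ 11/24.
For Eshwar: gain 14, loss 5 per period, so δ ≥ 14/19.
The tighter constraint is Eshwar's, so cooperation needs δ ≥ 14/19.

14/19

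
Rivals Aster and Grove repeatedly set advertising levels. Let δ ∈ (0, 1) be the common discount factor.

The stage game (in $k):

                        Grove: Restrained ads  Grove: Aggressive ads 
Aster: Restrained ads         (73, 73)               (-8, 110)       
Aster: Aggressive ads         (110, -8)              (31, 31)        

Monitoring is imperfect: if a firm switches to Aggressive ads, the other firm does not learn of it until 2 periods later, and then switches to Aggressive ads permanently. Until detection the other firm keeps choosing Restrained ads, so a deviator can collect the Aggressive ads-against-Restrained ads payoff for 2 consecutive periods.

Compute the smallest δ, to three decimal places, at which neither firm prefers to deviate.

A deviator earns 110 for 2 periods, then 31 forever; cooperating earns 73 forever. Multiplying the IC by (1−δ):
73 ≥ 110(1−δ^2) + 31δ^2, so 79·δ^2 ≥ 37 and δ^2 ≥ 37/79.
δ ≥ (37/79)^(1/2) ≈ 0.684.

0.684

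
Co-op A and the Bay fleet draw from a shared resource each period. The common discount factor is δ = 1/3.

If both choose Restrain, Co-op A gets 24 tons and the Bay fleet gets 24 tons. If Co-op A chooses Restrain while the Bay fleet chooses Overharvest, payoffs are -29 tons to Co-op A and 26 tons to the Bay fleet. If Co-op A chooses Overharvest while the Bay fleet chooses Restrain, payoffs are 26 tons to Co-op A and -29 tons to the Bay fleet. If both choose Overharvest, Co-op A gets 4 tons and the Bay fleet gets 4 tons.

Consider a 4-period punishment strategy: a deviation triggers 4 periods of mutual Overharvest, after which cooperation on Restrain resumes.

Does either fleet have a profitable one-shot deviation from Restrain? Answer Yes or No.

No

A one-shot deviation gives 26 now, then 4 for 4 periods, then back to 24.
Gain from deviating: (26−24) today; loss: (24−4) in each of the next 4 periods.
No-deviation condition: (24−4)(δ+…+δ^4) ≥ 26−24, i.e. δ+…+δ^4 ≥ 1/10.
At δ = 1/3: δ+…+δ^4 = 0.4938 ≥ 0.1000.
So cooperation is sustainable.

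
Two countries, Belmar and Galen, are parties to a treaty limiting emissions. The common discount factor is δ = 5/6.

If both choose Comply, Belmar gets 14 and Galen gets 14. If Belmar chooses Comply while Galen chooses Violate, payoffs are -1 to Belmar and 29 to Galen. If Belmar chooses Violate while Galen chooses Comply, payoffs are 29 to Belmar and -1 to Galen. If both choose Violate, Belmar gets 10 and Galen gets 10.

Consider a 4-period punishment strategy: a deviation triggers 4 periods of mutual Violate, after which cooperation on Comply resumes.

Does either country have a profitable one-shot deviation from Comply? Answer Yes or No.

A one-shot deviation gives 29 now, then 10 for 4 periods, then back to 14.
Gain from deviating: (29−14) today; loss: (14−10) in each of the next 4 periods.
No-deviation condition: (14−10)(δ+…+δ^4) ≥ 29−14, i.e. δ+…+δ^4 ≥ 15/4.
At δ = 5/6: δ+…+δ^4 = 2.5887 < 3.7500.
So cooperation is not sustainable.

Yes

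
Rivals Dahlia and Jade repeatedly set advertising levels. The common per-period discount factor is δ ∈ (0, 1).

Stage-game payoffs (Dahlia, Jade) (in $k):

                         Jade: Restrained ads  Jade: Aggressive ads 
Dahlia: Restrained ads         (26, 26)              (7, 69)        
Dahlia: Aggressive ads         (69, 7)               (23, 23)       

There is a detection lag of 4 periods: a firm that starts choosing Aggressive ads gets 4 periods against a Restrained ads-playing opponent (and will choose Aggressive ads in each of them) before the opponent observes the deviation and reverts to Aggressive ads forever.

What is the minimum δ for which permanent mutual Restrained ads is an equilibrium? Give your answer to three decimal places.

0.983

The best deviation is to choose Aggressive ads for all 4 undetected periods, earning 69 each, then 23 forever once detected.
Deviation value: 69(1−δ^4)/(1−δ) + 23δ^4/(1−δ); cooperation value: 26/(1−δ).
IC: 26 ≥ 69(1−δ^4) + 23δ^4 = 69 − 46δ^4.
So δ^4 ≥ 43/46, giving δ ≥ (43/46)^(1/4) ≈ 0.983.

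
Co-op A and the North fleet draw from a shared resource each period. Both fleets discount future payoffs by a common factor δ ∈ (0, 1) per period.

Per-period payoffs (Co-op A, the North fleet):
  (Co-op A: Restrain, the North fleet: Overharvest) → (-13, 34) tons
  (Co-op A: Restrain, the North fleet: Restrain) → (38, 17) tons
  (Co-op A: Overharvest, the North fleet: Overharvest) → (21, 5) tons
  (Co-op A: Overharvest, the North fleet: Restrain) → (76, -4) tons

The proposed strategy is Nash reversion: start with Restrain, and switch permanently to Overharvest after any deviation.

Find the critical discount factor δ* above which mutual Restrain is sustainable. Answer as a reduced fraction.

38/55

Co-op A's threshold: (76−38)/(76−21) = 38/55.
the North fleet's threshold: (34−17)/(34−5) = 17/29.
38/55 > 17/29, so Co-op A binds and δ* = 38/55.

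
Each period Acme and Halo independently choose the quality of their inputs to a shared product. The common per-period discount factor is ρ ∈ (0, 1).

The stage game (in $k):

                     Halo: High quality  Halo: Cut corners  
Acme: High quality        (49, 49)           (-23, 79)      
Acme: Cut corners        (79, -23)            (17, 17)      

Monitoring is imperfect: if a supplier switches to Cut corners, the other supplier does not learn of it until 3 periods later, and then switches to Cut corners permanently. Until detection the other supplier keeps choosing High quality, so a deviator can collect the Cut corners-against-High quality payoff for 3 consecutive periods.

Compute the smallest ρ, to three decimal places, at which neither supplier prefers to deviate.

0.785

Deviating for the 3 undetected periods gains 79−49 = 30 per period over cooperation, then loses 49−17 = 32 per period forever once punishment starts.
Gain: 30(1 + ρ + … + ρ^2); loss: 32·ρ^3/(1−ρ).
No profitable deviation ⇔ 30(1−ρ^3) ≤ 32·ρ^3, i.e. ρ^3 ≥ 30/(30+32) = 15/31.
Hence ρ ≥ (15/31)^(1/3) ≈ 0.785.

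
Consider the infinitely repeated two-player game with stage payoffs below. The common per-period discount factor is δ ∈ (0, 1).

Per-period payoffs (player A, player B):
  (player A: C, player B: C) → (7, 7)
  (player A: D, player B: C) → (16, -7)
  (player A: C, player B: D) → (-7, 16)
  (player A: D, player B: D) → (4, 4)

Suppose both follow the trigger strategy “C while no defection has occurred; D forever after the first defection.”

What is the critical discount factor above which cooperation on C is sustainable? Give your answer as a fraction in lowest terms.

3/4

Cooperation forever yields 7 each period: 7/(1−δ).
Deviating yields 16 once, then 4 forever: 16 + 4δ/(1−δ).
No profitable deviation requires 7/(1−δ) ≥ 16 + 4δ/(1−δ).
Multiplying by (1−δ): 7 ≥ 16(1−δ) + 4δ = 16 − 12δ.
So 12δ ≥ 9, i.e. δ ≥ 9/12 = 3/4.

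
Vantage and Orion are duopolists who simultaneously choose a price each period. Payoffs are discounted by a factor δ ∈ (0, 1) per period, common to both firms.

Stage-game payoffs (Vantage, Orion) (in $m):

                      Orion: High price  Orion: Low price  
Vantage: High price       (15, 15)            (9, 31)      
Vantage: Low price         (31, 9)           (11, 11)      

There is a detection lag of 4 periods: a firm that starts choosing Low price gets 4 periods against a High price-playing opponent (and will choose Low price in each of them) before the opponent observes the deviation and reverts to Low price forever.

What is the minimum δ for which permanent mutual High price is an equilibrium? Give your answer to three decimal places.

Deviating for the 4 undetected periods gains 31−15 = 16 per period over cooperation, then loses 15−11 = 4 per period forever once punishment starts.
Gain: 16(1 + δ + … + δ^3); loss: 4·δ^4/(1−δ).
No profitable deviation ⇔ 16(1−δ^4) ≤ 4·δ^4, i.e. δ^4 ≥ 16/(16+4) = 4/5.
Hence δ ≥ (4/5)^(1/4) ≈ 0.946.

0.946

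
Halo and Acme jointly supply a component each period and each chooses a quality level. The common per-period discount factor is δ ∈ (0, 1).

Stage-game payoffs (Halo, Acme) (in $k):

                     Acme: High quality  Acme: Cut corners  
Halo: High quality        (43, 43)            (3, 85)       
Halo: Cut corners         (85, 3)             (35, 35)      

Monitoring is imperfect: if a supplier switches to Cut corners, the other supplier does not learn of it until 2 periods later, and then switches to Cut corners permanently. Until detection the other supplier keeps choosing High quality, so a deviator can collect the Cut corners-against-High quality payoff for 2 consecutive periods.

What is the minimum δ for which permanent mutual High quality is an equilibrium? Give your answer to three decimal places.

A deviator earns 85 for 2 periods, then 35 forever; cooperating earns 43 forever. Multiplying the IC by (1−δ):
43 ≥ 85(1−δ^2) + 35δ^2, so 50·δ^2 ≥ 42 and δ^2 ≥ 21/25.
δ ≥ (21/25)^(1/2) ≈ 0.917.

0.917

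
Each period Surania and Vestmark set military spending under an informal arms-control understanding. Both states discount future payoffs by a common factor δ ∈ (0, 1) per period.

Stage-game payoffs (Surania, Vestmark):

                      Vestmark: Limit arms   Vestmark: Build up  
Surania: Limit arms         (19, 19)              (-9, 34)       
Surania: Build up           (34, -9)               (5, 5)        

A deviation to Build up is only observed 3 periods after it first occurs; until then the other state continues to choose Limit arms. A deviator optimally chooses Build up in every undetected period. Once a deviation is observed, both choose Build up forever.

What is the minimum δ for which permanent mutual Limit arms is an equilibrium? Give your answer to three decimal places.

The best deviation is to choose Build up for all 3 undetected periods, earning 34 each, then 5 forever once detected.
Deviation value: 34(1−δ^3)/(1−δ) + 5δ^3/(1−δ); cooperation value: 19/(1−δ).
IC: 19 ≥ 34(1−δ^3) + 5δ^3 = 34 − 29δ^3.
So δ^3 ≥ 15/29, giving δ ≥ (15/29)^(1/3) ≈ 0.803.

0.803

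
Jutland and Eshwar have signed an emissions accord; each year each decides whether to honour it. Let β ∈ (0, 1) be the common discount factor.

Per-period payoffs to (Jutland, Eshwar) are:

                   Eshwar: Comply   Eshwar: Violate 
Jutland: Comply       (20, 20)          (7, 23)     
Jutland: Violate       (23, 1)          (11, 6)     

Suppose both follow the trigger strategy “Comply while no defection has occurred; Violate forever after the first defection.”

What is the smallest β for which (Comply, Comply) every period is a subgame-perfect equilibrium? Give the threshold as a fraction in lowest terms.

For Jutland: deviation gain 23−20 = 3, per-period punishment loss 20−11 = 9. IC gives β ≥ 3/12 = 1/4.
For Eshwar: gain 3, loss 14 per period, so β ≥ 3/17.
The tighter constraint is Jutland's, so cooperation needs β ≥ 1/4.

1/4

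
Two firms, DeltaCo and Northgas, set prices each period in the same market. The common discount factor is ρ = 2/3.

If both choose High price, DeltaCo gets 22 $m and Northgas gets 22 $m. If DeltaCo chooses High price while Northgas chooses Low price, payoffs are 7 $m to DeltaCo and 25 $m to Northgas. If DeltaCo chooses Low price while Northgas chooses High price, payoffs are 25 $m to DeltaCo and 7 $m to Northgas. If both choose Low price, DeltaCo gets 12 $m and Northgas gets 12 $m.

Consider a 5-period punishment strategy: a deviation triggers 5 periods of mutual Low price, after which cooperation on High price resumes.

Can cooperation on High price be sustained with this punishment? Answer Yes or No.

Yes

Comparing payoff streams over the 6 periods until play realigns: cooperate → 22(1+ρ+…+ρ^5); deviate → 25 + 12(ρ+…+ρ^5).
Cooperation is sustained iff (22−12)(ρ+…+ρ^5) ≥ 25−22.
ρ+…+ρ^5 = 2/3·(1−(2/3)^5)/(1−2/3) = 1.7366, and (25−22)/(22−12) = 0.3000.
1.7366 ≥ 0.3000, so cooperation is sustainable.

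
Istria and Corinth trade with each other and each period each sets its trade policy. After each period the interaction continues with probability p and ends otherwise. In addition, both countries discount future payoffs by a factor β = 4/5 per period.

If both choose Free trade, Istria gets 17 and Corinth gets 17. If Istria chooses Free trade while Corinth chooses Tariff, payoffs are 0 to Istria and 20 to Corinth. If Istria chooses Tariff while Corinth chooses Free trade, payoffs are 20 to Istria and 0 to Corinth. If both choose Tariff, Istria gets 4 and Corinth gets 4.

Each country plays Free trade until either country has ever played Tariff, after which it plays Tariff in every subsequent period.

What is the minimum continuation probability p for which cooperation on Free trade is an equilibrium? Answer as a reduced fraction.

15/64

With continuation probability p and discount β, the effective per-period discount factor is βp.
Grim-trigger IC: βp ≥ (20−17)/(20−4) = 3/16.
So p ≥ (3/16)/(4/5) = 15/64.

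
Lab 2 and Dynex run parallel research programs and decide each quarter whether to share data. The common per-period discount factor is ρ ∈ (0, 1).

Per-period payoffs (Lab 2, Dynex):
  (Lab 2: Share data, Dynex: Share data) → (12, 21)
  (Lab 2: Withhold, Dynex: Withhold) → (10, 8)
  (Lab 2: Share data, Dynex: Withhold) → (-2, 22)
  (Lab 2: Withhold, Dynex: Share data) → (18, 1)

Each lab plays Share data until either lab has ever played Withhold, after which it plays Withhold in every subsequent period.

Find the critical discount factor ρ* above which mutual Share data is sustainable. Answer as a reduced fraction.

Lab 2: cooperation gives 12 each period; deviation gives 18 once then 10 forever.
  12/(1−ρ) ≥ 18 + 10ρ/(1−ρ) ⇒ ρ ≥ 6/8 = 3/4.
Dynex: cooperation gives 21 each period; deviation gives 22 once then 8 forever.
  ρ ≥ 1/14.
Both must hold, so the binding constraint is Lab 2's: ρ ≥ 3/4.

3/4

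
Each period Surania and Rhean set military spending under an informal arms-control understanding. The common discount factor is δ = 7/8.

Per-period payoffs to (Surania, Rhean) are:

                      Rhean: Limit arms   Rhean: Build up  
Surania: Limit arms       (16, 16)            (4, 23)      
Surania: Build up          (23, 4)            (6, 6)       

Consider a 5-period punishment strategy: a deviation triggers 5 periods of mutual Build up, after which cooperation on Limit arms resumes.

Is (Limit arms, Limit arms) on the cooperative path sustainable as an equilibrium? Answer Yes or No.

IC: δ+…+δ^5 ≥ (23−16)/(16−6) = 7/10.
At δ = 7/8: partial sum = 3.4096 ≥ 0.7000. Cooperation sustainable.

Yes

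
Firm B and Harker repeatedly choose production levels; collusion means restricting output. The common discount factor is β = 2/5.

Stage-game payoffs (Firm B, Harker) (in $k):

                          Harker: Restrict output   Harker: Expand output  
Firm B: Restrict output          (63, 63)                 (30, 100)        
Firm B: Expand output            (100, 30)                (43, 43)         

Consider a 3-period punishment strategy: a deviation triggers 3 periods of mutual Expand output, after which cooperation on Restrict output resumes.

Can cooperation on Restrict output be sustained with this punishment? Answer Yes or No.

No

A one-shot deviation gives 100 now, then 43 for 3 periods, then back to 63.
Gain from deviating: (100−63) today; loss: (63−43) in each of the next 3 periods.
No-deviation condition: (63−43)(β+…+β^3) ≥ 100−63, i.e. β+…+β^3 ≥ 37/20.
At β = 2/5: β+…+β^3 = 0.6240 < 1.8500.
So cooperation is not sustainable.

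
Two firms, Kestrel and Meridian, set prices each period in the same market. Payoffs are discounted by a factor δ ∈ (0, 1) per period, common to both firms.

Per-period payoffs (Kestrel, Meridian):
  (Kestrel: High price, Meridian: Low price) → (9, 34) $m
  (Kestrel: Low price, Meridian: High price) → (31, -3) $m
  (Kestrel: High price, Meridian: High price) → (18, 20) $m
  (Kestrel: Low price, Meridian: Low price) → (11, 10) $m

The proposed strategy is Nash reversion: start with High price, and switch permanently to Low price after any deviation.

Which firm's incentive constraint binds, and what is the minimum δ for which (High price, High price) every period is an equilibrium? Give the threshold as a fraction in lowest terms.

Kestrel; δ ≥ 13/20

Kestrel: cooperation gives 18 each period; deviation gives 31 once then 11 forever.
  18/(1−δ) ≥ 31 + 11δ/(1−δ) ⇒ δ ≥ 13/20.
Meridian: cooperation gives 20 each period; deviation gives 34 once then 10 forever.
  δ ≥ 14/24 = 7/12.
Both must hold, so the binding constraint is Kestrel's: δ ≥ 13/20.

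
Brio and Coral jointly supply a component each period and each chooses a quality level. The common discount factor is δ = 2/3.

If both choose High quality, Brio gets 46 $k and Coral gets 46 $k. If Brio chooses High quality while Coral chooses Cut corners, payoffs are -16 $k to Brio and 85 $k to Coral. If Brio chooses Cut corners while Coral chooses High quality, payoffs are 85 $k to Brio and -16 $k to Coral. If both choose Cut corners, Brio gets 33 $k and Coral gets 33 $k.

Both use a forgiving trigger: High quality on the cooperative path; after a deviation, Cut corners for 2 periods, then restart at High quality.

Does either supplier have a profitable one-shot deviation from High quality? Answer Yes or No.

Yes

Comparing payoff streams over the 3 periods until play realigns: cooperate → 46(1+δ+…+δ^2); deviate → 85 + 33(δ+…+δ^2).
Cooperation is sustained iff (46−33)(δ+…+δ^2) ≥ 85−46.
δ+…+δ^2 = 2/3·(1−(2/3)^2)/(1−2/3) = 1.1111, and (85−46)/(46−33) = 3.0000.
1.1111 < 3.0000, so cooperation is not sustainable.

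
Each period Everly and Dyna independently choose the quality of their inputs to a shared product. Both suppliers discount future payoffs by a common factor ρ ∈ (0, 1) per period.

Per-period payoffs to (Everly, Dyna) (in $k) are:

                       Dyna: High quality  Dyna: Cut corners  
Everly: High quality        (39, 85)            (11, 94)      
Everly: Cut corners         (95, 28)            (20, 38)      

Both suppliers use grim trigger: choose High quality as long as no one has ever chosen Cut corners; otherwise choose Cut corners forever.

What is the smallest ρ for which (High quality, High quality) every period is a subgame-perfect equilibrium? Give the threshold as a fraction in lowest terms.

Everly: cooperation gives 39 each period; deviation gives 95 once then 20 forever.
  39/(1−ρ) ≥ 95 + 20ρ/(1−ρ) ⇒ ρ ≥ 56/75.
Dyna: cooperation gives 85 each period; deviation gives 94 once then 38 forever.
  ρ ≥ 9/56.
Both must hold, so the binding constraint is Everly's: ρ ≥ 56/75.

56/75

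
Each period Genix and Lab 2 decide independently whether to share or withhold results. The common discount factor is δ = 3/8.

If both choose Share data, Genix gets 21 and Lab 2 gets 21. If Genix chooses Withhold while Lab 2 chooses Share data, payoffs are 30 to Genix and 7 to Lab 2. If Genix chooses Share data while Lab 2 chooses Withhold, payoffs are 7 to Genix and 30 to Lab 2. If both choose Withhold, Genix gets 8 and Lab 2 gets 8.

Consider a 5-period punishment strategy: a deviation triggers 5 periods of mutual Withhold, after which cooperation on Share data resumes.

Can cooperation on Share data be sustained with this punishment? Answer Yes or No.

No

A one-shot deviation gives 30 now, then 8 for 5 periods, then back to 21.
Gain from deviating: (30−21) today; loss: (21−8) in each of the next 5 periods.
No-deviation condition: (21−8)(δ+…+δ^5) ≥ 30−21, i.e. δ+…+δ^5 ≥ 9/13.
At δ = 3/8: δ+…+δ^5 = 0.5956 < 0.6923.
So cooperation is not sustainable.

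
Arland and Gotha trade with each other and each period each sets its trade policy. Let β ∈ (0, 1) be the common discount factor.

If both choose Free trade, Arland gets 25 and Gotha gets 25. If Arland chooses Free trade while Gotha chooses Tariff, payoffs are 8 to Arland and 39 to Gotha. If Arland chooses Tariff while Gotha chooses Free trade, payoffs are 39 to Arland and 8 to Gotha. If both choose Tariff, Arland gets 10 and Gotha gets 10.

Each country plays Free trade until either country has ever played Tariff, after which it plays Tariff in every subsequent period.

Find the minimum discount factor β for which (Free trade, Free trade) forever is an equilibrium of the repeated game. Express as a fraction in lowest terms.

14/29

25/(1−β) ≥ 39 + 10β/(1−β)
25 ≥ 39 − 29β
β ≥ 14/29.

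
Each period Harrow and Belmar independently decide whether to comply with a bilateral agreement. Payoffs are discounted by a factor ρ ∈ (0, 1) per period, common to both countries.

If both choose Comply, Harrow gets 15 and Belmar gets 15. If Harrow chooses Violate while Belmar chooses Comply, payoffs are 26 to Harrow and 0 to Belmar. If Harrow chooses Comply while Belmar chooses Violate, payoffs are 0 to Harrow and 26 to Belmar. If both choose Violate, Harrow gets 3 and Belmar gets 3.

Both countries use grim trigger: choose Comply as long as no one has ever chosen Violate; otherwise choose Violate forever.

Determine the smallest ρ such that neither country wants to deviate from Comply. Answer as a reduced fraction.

11/23

Cooperation forever yields 15 each period: 15/(1−ρ).
Deviating yields 26 once, then 3 forever: 26 + 3ρ/(1−ρ).
No profitable deviation requires 15/(1−ρ) ≥ 26 + 3ρ/(1−ρ).
Multiplying by (1−ρ): 15 ≥ 26(1−ρ) + 3ρ = 26 − 23ρ.
So 23ρ ≥ 11, i.e. ρ ≥ 11/23.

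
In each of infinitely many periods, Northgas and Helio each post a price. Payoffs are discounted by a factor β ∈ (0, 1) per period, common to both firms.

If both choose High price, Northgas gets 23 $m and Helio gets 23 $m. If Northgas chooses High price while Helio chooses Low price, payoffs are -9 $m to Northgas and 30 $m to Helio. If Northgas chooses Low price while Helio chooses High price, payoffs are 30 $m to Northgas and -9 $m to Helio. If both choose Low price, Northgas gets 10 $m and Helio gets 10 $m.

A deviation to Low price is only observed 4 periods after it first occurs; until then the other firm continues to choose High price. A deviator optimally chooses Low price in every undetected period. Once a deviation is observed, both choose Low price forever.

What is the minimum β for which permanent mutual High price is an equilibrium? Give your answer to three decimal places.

Deviating for the 4 undetected periods gains 30−23 = 7 per period over cooperation, then loses 23−10 = 13 per period forever once punishment starts.
Gain: 7(1 + β + … + β^3); loss: 13·β^4/(1−β).
No profitable deviation ⇔ 7(1−β^4) ≤ 13·β^4, i.e. β^4 ≥ 7/(7+13) = 7/20.
Hence β ≥ (7/20)^(1/4) ≈ 0.769.

0.769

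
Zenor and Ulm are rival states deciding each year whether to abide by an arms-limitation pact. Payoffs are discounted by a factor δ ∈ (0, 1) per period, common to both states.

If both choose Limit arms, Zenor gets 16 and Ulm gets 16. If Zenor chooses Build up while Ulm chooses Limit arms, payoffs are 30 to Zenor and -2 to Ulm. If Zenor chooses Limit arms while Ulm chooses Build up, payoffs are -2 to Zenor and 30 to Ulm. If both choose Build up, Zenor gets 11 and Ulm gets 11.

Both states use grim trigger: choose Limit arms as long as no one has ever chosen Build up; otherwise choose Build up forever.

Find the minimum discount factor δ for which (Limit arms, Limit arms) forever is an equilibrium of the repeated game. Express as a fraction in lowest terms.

16/(1−δ) ≥ 30 + 11δ/(1−δ)
16 ≥ 30 − 19δ
δ ≥ 14/19.

14/19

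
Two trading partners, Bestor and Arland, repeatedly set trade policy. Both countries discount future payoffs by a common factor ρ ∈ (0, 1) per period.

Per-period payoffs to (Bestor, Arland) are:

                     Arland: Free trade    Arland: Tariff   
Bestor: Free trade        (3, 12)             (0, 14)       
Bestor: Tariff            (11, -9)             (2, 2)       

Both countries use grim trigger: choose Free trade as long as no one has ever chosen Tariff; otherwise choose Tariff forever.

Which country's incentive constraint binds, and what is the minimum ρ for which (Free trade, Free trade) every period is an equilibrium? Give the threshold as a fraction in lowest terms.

Bestor; ρ ≥ 8/9

Bestor: cooperation gives 3 each period; deviation gives 11 once then 2 forever.
  3/(1−ρ) ≥ 11 + 2ρ/(1−ρ) ⇒ ρ ≥ 8/9.
Arland: cooperation gives 12 each period; deviation gives 14 once then 2 forever.
  ρ ≥ 2/12 = 1/6.
Both must hold, so the binding constraint is Bestor's: ρ ≥ 8/9.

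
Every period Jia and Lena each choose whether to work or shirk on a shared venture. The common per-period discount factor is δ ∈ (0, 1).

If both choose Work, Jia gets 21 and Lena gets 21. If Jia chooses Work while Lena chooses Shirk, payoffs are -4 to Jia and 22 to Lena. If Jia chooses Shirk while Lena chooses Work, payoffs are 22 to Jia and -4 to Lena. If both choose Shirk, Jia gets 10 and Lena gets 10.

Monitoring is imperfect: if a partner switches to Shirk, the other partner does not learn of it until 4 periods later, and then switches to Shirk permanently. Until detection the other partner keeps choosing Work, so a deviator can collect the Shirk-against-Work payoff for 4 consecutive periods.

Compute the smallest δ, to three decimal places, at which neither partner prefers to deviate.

The best deviation is to choose Shirk for all 4 undetected periods, earning 22 each, then 10 forever once detected.
Deviation value: 22(1−δ^4)/(1−δ) + 10δ^4/(1−δ); cooperation value: 21/(1−δ).
IC: 21 ≥ 22(1−δ^4) + 10δ^4 = 22 − 12δ^4.
So δ^4 ≥ 1/12, giving δ ≥ (1/12)^(1/4) ≈ 0.537.

0.537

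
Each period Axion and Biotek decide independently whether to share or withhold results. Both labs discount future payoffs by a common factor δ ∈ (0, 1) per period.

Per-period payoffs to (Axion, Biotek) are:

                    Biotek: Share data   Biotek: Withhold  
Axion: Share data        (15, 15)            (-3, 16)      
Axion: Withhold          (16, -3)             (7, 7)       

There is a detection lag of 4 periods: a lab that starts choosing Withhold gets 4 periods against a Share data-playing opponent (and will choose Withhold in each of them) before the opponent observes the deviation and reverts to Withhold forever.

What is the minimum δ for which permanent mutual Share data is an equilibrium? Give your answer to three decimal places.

0.577

The best deviation is to choose Withhold for all 4 undetected periods, earning 16 each, then 7 forever once detected.
Deviation value: 16(1−δ^4)/(1−δ) + 7δ^4/(1−δ); cooperation value: 15/(1−δ).
IC: 15 ≥ 16(1−δ^4) + 7δ^4 = 16 − 9δ^4.
So δ^4 ≥ 1/9, giving δ ≥ (1/9)^(1/4) ≈ 0.577.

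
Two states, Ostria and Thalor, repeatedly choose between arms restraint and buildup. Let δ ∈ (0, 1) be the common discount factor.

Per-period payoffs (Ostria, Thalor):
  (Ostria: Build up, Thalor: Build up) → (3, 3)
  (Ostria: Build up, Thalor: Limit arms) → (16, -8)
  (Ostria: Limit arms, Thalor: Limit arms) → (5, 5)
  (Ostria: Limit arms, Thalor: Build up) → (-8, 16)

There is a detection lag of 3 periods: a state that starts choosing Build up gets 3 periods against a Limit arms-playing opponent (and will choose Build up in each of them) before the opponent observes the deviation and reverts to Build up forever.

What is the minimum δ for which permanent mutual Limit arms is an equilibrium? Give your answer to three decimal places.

The best deviation is to choose Build up for all 3 undetected periods, earning 16 each, then 3 forever once detected.
Deviation value: 16(1−δ^3)/(1−δ) + 3δ^3/(1−δ); cooperation value: 5/(1−δ).
IC: 5 ≥ 16(1−δ^3) + 3δ^3 = 16 − 13δ^3.
So δ^3 ≥ 11/13, giving δ ≥ (11/13)^(1/3) ≈ 0.946.

0.946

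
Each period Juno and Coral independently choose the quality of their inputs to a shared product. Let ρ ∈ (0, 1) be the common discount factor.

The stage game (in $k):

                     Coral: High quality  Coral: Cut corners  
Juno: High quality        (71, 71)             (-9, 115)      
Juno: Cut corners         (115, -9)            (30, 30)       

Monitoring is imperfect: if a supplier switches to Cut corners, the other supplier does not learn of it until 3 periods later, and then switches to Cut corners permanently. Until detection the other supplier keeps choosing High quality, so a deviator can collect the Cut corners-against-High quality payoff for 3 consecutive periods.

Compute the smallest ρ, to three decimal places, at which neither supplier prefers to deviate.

The best deviation is to choose Cut corners for all 3 undetected periods, earning 115 each, then 30 forever once detected.
Deviation value: 115(1−ρ^3)/(1−ρ) + 30ρ^3/(1−ρ); cooperation value: 71/(1−ρ).
IC: 71 ≥ 115(1−ρ^3) + 30ρ^3 = 115 − 85ρ^3.
So ρ^3 ≥ 44/85, giving ρ ≥ (44/85)^(1/3) ≈ 0.803.

0.803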